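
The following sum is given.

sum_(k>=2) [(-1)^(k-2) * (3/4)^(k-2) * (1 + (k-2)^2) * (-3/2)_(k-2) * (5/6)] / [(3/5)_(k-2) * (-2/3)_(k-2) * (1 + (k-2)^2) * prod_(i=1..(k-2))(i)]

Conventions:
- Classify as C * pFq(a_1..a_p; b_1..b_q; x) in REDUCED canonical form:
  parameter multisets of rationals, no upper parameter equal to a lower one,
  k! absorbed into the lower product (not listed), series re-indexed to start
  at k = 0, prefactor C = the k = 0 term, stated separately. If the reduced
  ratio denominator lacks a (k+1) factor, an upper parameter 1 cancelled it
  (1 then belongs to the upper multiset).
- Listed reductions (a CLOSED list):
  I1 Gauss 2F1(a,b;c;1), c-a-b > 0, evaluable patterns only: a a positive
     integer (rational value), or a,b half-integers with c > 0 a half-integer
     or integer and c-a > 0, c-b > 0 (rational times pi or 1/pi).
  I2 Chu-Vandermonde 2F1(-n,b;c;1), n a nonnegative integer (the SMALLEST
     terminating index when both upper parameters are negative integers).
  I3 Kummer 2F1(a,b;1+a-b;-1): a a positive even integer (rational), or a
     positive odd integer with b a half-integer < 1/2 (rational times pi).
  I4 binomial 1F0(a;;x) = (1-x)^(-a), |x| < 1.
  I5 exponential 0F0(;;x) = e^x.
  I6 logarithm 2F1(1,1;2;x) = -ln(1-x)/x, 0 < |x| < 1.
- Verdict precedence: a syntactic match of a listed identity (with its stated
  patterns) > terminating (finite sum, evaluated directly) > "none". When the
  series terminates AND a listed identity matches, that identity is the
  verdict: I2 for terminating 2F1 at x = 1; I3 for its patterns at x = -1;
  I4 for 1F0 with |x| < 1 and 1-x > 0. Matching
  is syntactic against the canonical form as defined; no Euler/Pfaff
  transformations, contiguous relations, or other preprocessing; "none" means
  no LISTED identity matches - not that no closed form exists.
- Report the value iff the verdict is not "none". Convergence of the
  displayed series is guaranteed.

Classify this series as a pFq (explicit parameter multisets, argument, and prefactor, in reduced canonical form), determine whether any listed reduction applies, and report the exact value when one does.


Prefactor 5/6, argument -3/4: 1F2 with upper {-3/2} over lower {-2/3, 3/5}. Verdict: none. Every listed pattern misses the 1F2 form at -3/4, upper {-3/2}.

Key observation: t_0 = 5/6 here, and the product of the first k integers (C = 5/6, x = -3/4) is k!.
Term ratio: r(k) = (-3/4) * (k-3/2) / [(k-2/3) (k+3/5) (k+1)] - rational in k. x = (-3/4); t_0 = 5/6; negate the roots.


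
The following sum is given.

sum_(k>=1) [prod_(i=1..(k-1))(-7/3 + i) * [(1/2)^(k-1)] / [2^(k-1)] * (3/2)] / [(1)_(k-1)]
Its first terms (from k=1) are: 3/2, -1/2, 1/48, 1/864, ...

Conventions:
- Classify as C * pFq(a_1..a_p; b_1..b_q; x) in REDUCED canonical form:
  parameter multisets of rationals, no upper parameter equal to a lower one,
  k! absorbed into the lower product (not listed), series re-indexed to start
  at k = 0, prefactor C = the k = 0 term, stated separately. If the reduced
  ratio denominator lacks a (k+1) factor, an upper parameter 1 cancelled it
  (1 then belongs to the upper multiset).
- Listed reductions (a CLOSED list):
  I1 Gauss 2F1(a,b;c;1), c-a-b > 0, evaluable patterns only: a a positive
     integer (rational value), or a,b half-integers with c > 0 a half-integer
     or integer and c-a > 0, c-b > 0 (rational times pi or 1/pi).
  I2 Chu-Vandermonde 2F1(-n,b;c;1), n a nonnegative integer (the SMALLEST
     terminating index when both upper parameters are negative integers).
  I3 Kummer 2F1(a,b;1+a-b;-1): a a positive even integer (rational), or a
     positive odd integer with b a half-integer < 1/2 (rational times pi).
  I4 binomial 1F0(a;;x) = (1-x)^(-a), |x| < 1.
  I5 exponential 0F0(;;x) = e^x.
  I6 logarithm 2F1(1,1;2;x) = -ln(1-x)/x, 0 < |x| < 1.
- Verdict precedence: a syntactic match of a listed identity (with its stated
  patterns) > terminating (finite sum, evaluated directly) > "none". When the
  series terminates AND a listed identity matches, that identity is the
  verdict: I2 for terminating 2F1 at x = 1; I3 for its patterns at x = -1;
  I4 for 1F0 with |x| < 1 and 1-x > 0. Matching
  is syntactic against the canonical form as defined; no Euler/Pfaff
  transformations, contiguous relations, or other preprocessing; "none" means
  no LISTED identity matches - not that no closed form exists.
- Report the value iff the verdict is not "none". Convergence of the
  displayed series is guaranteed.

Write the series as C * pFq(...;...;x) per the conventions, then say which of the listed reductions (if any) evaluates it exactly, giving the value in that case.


Prefactor 3/2, argument 1/4: 1F0 with upper {-4/3} over lower {-}. Verdict (x = 1/4): the I4 binomial reduction applies (the 1F0 binomial series: exponent 4/3, x = 1/4). Value: (3/2) * (3/4)^(4/3).

Structural cue: from the first term 3/2: the running product (C = 3/2, x = 1/4) telescopes to a rising factorial.
Adjacent-term ratio: r(k) = (1/4) * (k-4/3) / [(k+1)] - poly over poly, x = (1/4) from leading terms; C = 3/2 at k = 0.


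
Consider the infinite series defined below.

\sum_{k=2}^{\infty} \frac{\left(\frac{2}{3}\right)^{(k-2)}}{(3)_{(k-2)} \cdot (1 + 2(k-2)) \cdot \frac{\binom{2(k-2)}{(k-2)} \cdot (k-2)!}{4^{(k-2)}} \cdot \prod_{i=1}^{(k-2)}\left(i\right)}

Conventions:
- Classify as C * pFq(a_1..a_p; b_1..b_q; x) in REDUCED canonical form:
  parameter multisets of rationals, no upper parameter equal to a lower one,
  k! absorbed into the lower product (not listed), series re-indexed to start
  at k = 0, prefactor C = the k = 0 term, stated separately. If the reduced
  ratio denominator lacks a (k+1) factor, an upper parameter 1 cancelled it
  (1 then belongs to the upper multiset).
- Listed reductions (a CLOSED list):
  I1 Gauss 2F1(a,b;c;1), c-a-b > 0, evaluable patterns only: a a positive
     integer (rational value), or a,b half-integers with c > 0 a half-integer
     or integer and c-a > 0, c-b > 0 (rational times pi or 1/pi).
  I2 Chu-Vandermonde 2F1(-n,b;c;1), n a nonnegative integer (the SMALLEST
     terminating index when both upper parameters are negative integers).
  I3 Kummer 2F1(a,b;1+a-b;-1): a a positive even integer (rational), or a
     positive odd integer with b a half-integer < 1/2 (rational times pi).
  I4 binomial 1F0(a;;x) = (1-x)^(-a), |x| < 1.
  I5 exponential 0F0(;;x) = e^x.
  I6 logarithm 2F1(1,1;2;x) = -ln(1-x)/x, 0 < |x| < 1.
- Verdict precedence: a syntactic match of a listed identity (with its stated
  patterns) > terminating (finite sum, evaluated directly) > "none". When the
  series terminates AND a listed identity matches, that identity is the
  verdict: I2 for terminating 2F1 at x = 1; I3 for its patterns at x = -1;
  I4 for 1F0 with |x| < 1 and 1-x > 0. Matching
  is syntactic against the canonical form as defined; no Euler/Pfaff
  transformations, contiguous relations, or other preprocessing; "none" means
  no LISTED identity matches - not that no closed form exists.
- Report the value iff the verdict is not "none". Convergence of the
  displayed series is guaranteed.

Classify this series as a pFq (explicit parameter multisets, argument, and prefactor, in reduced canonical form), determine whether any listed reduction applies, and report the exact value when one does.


With C = 1: the canonical form is 0F2(-; \frac{3}{2}, 3; \frac{2}{3}). Verdict: none here - no I1-I6 shape fits x = \frac{2}{3} with lower {\frac{3}{2}, 3}.

The tell: x = \frac{2}{3} and the lower (2k+1) factor (C = 1, x = 2/3) shifts a half-integer Pochhammer.
Ratio: r(k) = \frac{2}{3} * 1 / [(k+\frac{3}{2}) (k+3) (k+1)] - rational in k, leading ratio \frac{2}{3}; with t_0 = 1, classification follows.


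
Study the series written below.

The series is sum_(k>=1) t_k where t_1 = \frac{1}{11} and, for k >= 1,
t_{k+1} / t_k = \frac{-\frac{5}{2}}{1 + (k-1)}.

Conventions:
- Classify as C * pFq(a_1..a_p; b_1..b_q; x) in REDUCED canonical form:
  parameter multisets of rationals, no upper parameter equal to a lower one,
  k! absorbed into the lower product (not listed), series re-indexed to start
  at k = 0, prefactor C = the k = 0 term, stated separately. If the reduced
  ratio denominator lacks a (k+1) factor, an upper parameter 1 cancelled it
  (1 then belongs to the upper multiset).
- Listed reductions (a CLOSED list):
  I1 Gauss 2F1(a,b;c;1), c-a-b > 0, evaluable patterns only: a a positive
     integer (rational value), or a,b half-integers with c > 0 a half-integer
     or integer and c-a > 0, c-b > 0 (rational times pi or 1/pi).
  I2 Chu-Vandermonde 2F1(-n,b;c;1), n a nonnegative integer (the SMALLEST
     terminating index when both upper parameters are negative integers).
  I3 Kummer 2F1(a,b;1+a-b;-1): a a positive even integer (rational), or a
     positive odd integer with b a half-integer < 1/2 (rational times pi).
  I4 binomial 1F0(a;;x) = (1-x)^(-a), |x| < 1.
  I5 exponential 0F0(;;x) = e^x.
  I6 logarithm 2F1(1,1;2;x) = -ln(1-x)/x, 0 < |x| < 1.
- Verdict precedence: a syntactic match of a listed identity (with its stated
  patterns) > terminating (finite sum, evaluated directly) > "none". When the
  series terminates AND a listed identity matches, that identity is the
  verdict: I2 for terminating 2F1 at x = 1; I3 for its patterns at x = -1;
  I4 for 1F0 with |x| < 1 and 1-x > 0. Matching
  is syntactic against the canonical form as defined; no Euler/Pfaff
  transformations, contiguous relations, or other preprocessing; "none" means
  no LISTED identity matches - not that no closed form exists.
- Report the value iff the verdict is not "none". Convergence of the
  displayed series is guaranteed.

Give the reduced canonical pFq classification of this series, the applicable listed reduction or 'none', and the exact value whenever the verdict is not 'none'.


With C = \frac{1}{11}: the canonical form is 0F0(-; -; -\frac{5}{2}). Verdict at x = -\frac{5}{2}: the exponential series (I5) matches (the 0F0 exponential series at x = -\frac{5}{2}). Value: \frac{1}{11} \cdot e^{-\frac{5}{2}}.

Key step: t_0 being \frac{1}{11}, roots of the ratio polynomials (prefactor 1/11) are the negated parameters.
Ratio: r(k) = -\frac{5}{2} * 1 / [(k+1)] - rational; roots negated = parameters, x = -\frac{5}{2}, C = \frac{1}{11}.


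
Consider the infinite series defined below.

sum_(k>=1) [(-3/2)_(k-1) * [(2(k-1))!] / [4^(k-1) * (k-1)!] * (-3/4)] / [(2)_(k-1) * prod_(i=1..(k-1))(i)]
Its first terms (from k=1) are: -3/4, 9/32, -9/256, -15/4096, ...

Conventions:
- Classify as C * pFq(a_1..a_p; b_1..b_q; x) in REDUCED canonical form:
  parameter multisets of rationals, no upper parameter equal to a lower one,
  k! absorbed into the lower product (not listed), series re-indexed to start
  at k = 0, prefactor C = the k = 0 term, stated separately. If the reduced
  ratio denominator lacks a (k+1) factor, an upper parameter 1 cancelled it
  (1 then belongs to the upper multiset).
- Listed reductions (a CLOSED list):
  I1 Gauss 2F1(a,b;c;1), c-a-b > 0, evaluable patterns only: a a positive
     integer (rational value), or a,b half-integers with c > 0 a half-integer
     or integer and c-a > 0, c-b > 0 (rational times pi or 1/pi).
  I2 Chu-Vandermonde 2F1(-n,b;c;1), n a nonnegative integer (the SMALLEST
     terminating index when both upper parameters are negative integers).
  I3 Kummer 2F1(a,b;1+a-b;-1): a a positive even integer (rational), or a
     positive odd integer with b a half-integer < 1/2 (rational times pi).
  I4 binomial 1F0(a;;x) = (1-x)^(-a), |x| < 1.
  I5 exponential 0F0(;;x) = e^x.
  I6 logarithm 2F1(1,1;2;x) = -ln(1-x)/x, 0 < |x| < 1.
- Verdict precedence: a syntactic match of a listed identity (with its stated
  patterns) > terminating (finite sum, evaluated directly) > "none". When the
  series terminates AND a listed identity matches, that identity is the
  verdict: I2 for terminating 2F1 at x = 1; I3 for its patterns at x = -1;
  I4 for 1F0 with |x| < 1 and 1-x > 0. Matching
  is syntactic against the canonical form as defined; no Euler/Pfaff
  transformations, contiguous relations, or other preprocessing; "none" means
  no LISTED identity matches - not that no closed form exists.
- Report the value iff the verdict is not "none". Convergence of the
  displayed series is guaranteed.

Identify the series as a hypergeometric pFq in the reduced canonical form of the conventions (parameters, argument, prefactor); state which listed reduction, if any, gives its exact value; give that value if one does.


The series (x = 1) is 2F1: upper {-3/2, 1/2}, lower {2}, prefactor -3/4. Verdict: this is Gauss's theorem I1 (half-integer case) (x = 1; upper {-3/2, 1/2} half-integers, c = 2 in the evaluable pattern). Value: (-8/5) / pi.

Key step: from the first term -3/4: the (2k)!/(4^k k!) block (C = -3/4, x = 1) is the Pochhammer (1/2)_k.
Step ratio: r(k) = 1 * (k-3/2) (k+1/2) / [(k+2) (k+1)] - rational; roots negated = parameters, x = 1, C = -3/4.


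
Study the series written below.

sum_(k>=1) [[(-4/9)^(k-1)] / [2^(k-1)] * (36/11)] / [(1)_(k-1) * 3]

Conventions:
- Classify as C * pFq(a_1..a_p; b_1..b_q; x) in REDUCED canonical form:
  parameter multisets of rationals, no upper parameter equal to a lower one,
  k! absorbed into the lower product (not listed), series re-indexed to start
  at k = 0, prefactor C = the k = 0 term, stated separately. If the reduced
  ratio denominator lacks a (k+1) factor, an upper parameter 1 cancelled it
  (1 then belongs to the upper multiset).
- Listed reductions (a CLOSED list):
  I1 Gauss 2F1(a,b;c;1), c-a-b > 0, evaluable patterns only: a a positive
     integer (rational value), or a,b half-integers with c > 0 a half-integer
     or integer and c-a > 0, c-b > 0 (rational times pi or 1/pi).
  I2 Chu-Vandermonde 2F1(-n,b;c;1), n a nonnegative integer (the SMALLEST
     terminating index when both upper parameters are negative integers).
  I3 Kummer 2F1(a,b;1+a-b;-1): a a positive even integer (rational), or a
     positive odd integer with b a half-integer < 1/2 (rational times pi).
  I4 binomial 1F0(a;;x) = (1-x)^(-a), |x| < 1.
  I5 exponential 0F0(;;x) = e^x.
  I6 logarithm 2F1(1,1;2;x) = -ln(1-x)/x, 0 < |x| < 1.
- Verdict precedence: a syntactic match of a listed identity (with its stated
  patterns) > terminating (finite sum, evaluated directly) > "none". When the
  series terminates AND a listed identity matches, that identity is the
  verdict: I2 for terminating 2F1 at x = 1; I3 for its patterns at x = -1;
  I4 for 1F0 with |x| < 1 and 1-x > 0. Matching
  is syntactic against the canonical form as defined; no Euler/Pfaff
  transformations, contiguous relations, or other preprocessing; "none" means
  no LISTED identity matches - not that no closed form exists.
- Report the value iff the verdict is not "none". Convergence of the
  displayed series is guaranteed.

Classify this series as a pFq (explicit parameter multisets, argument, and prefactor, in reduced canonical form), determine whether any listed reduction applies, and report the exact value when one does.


With C = 12/11: the canonical form is 0F0(-; -; -2/9). Verdict: the exponential series (I5) matches (the 0F0 exponential series at x = -2/9). Sum: (12/11) * e^(-2/9).

Key observation: t_0 = 12/11 here, and the two k-th powers (C = 12/11, x = -2/9) combine into one argument.
Step ratio: r(k) = (-2/9) * 1 / [(k+1)] - poly over poly, x = (-2/9) from leading terms; C = 12/11 at k = 0.


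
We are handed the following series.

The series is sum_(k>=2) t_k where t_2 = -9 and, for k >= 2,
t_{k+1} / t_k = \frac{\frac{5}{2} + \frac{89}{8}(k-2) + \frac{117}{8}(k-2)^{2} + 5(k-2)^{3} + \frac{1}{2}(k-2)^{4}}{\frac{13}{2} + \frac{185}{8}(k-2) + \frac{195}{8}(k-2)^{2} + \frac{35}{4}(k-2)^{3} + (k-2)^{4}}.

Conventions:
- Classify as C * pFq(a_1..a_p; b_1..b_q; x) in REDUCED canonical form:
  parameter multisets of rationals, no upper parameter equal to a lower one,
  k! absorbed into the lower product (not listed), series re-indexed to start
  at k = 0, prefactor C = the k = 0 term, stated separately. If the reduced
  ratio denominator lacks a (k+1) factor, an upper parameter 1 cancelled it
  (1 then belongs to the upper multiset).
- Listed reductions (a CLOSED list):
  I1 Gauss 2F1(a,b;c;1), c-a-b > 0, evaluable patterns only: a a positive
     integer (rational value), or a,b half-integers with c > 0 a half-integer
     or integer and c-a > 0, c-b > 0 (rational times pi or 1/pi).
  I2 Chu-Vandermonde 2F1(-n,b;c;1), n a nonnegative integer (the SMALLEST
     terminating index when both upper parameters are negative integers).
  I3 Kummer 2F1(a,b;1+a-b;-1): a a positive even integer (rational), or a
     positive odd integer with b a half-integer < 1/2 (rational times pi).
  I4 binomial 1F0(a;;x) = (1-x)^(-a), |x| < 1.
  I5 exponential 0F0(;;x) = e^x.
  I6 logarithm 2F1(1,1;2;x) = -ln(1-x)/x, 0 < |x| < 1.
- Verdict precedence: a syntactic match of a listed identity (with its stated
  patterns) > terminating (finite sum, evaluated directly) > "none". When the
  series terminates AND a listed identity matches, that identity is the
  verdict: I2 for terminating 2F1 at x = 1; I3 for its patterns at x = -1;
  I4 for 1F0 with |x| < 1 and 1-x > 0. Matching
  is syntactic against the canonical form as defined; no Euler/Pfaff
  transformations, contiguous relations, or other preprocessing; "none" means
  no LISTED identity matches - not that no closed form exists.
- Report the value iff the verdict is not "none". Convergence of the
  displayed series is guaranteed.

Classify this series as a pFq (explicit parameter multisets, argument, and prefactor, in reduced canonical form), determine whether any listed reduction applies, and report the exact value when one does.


Classification (C = -9): 2F1 with upper {\frac{1}{2}, 5}, lower {\frac{13}{4}}, argument x = \frac{1}{2}. Verdict: none here - no I1-I6 shape fits x = \frac{1}{2} with lower {\frac{13}{4}}.

First insight: t_0 = -9 here, and the ratio is unreduced: k + 1/2 divides both sides (C = -9).
Term ratio: r(k) = \frac{1}{2} * (k+\frac{1}{2}) (k+5) / [(k+\frac{13}{4}) (k+1)] - rational in k, leading ratio \frac{1}{2}; with t_0 = -9, classification follows.


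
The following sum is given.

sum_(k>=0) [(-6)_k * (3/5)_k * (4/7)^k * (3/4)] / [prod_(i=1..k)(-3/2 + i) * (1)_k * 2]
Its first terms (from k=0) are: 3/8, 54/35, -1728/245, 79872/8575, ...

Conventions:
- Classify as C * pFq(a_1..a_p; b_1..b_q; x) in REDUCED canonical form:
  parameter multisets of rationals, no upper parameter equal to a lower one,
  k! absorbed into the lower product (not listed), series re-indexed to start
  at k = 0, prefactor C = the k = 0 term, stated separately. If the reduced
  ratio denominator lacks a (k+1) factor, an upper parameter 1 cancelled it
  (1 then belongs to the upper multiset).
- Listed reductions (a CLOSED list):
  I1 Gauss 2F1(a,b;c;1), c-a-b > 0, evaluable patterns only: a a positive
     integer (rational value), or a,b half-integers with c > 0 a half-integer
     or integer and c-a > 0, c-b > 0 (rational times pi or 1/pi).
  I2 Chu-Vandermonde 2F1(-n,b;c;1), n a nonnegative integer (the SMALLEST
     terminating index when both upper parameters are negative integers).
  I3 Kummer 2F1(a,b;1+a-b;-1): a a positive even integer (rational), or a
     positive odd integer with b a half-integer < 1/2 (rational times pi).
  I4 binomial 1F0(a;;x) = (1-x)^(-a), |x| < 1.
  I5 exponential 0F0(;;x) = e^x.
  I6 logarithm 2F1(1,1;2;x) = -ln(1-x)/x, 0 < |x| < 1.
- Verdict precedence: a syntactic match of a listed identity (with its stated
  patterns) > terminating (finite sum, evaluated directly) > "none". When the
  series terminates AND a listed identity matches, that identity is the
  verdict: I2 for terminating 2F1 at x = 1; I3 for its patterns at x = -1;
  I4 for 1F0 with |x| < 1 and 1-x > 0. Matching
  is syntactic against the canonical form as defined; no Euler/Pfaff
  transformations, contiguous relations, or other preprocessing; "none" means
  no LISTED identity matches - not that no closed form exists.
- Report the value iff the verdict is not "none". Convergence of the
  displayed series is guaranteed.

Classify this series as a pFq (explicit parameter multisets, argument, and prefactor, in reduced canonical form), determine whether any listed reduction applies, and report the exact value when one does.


Structural cue: x = (4/7) and (1)_k (C = 3/8) is k! itself.
Ratio: r(k) = (4/7) * (k-6) (k+3/5) / [(k-1/2) (k+1)] ; factor over Q: parameters, x = (4/7), and C = 3/8.

x = 4/7 here; the reduced form reads 2F1, upper {-6, 3/5}, lower {-1/2}, C = 3/8. Verdict: terminating. (-6)_k vanishes past k = 6, leaving a 7-term sum, computed directly. Sum: -492405951/10504375000.


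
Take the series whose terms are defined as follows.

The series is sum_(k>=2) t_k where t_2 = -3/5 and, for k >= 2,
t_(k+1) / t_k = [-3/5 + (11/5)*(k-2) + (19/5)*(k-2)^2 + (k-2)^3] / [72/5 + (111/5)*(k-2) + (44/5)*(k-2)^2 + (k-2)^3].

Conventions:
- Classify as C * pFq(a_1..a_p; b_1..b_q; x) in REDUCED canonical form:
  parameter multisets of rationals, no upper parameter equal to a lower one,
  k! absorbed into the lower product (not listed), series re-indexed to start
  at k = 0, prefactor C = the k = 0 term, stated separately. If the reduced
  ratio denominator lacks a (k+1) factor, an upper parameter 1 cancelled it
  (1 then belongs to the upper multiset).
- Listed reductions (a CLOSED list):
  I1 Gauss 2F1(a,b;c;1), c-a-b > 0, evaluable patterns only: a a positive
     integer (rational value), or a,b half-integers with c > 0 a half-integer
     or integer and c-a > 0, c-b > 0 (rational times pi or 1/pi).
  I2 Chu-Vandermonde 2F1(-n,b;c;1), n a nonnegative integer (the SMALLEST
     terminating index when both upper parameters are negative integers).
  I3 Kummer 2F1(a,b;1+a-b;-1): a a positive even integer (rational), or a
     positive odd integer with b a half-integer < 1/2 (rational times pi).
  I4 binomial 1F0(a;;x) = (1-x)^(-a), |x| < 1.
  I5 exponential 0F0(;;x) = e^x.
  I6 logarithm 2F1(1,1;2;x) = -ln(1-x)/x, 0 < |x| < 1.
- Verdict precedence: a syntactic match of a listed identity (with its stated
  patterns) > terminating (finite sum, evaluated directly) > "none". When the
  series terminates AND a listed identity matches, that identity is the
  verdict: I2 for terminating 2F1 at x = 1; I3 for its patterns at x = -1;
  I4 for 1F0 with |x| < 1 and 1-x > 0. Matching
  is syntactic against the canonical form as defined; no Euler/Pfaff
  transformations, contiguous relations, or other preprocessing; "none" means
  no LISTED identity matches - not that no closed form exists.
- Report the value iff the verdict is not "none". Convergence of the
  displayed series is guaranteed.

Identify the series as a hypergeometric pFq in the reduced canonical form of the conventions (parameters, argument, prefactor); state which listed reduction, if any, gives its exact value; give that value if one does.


This is -3/5 * 2F1(-1/5, 1; 24/5; 1) in reduced canonical form. Verdict at x = 1: Gauss (I1, integer-parameter pattern) matches (x = 1: the Gamma ratio telescopes since c-a-b = 4 > 0 and a = 1 in Z>0). Value: -57/100.

The tell: from the first term -3/5: the parameter 3 appears in both the upper and lower lists and cancels.
Consecutive-term ratio: r(k) = 1 * (k-1/5) (k+1) / [(k+24/5) (k+1)] - rational in k. x = 1; t_0 = -3/5; negate the roots.


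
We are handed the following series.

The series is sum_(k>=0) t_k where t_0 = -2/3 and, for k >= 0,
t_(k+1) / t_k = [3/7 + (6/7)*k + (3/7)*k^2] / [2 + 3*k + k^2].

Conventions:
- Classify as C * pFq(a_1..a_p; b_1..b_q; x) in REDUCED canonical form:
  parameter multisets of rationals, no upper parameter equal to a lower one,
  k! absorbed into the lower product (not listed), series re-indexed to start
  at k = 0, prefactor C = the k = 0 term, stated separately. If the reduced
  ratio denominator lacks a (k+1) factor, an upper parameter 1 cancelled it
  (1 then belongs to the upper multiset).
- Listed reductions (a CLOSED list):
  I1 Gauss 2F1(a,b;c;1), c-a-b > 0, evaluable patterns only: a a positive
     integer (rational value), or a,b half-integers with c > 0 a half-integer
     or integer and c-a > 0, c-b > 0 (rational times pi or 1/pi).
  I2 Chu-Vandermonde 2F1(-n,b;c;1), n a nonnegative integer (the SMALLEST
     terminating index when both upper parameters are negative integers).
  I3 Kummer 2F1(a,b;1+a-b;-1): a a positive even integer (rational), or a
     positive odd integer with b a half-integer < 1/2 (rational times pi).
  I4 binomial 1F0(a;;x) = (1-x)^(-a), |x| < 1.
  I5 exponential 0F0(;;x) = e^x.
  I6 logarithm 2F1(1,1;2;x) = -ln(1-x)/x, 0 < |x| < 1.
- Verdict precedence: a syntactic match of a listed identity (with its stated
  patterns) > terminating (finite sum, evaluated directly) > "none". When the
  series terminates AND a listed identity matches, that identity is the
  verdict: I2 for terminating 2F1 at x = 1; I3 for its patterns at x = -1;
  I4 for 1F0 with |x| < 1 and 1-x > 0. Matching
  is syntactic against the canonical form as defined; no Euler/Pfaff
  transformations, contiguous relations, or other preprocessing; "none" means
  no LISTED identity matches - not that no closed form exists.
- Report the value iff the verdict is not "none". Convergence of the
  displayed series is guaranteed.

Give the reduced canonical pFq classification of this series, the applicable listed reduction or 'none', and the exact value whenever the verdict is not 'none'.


This is -2/3 * 2F1(1, 1; 2; 3/7) in reduced canonical form. Verdict: the logarithmic series (I6) applies (the logarithm: parameters (1,1;2), x = 3/7). Its exact value is (14/9) * ln(4/7).

Structural cue: t_0 = -2/3 here, and roots of the ratio polynomials (prefactor -2/3) are the negated parameters.
Step ratio: r(k) = (3/7) * (k+1) (k+1) / [(k+2) (k+1)] - rational in k, leading ratio (3/7); with t_0 = -2/3, classification follows.


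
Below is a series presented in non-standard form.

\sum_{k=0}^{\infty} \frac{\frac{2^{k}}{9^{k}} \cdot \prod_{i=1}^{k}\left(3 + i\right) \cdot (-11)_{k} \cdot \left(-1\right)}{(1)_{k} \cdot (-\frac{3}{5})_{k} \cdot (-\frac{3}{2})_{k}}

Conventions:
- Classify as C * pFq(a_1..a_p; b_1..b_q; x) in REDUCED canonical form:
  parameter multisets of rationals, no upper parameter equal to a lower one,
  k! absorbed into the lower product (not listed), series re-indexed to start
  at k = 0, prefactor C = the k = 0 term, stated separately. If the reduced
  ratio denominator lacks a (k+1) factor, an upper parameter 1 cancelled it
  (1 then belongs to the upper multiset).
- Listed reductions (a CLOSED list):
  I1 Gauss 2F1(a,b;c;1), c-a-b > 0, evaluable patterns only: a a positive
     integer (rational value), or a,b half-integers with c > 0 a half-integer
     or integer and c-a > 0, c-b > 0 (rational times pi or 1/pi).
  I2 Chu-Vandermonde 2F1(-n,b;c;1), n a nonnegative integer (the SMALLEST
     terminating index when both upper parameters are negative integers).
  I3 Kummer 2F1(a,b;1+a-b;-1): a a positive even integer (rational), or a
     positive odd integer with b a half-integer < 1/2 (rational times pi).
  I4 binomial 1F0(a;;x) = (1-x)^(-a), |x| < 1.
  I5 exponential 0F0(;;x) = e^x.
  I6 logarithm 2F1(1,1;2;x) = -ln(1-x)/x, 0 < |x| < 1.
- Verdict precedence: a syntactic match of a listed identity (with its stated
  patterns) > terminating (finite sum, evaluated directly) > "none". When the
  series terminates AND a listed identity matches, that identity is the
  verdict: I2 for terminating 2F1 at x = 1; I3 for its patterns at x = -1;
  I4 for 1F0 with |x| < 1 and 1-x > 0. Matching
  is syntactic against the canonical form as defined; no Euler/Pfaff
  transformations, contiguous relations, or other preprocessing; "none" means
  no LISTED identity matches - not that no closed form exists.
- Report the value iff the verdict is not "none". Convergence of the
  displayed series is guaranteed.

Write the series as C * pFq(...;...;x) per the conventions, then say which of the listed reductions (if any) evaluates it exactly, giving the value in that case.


Key step: t_0 = -1 here, and the two geometric factors (C = -1) combine into one argument.
Adjacent-term ratio: r(k) = \frac{2}{9} * (k-11) (k+4) / [(k-\frac{3}{2}) (k-\frac{3}{5}) (k+1)] - poly over poly, x = \frac{2}{9} from leading terms; C = -1 at k = 0.

Reduced: x = \frac{2}{9}, 2F2, upper = {-11, 4}, lower = {-\frac{3}{2}, -\frac{3}{5}}, C = -1. Verdict: terminating - no listed pattern fits, but -11 in the upper list cuts the series at k = 11; direct evaluation. Sum: -\frac{73910606006196160913599871}{241682903140204825650351}.


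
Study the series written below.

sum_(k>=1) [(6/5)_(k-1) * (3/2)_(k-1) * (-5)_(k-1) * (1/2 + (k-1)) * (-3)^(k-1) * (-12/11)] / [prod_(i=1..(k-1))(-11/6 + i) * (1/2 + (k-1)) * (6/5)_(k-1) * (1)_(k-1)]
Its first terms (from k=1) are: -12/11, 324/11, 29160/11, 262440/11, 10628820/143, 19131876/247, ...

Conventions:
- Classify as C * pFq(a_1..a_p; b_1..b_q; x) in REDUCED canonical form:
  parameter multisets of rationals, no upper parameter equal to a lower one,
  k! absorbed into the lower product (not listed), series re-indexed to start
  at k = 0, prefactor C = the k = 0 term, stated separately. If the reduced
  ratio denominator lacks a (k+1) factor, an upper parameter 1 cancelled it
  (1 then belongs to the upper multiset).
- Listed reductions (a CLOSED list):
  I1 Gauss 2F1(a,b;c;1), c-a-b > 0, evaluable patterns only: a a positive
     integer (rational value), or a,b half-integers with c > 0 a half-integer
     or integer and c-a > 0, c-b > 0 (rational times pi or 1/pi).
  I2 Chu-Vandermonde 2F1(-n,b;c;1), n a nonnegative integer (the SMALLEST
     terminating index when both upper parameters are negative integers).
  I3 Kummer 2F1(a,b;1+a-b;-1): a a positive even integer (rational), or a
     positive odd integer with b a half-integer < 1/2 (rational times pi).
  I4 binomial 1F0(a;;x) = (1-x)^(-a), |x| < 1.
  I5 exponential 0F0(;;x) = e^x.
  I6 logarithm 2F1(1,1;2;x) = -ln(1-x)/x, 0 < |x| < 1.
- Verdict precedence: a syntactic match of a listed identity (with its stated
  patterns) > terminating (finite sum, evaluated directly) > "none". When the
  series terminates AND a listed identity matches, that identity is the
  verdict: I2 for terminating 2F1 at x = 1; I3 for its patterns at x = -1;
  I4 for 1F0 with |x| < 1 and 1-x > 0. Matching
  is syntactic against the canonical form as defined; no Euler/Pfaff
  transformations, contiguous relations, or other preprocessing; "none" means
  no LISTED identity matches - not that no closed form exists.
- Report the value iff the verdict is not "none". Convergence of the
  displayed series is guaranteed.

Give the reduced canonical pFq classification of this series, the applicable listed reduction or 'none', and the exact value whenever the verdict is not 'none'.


The tell: from the first term -12/11: the lower running product (C = -12/11) is a rising factorial.
Ratio: r(k) = (-3) * (k-5) (k+3/2) / [(k-5/6) (k+1)] - rational; roots negated = parameters, x = (-3), C = -12/11.

Prefactor -12/11, argument -3: 2F1 with upper {-5, 3/2} over lower {-5/6}. Verdict: terminating - upper -5 stops the sum at k = 5; the 6 terms are added exactly. Hence: 484500480/2717.


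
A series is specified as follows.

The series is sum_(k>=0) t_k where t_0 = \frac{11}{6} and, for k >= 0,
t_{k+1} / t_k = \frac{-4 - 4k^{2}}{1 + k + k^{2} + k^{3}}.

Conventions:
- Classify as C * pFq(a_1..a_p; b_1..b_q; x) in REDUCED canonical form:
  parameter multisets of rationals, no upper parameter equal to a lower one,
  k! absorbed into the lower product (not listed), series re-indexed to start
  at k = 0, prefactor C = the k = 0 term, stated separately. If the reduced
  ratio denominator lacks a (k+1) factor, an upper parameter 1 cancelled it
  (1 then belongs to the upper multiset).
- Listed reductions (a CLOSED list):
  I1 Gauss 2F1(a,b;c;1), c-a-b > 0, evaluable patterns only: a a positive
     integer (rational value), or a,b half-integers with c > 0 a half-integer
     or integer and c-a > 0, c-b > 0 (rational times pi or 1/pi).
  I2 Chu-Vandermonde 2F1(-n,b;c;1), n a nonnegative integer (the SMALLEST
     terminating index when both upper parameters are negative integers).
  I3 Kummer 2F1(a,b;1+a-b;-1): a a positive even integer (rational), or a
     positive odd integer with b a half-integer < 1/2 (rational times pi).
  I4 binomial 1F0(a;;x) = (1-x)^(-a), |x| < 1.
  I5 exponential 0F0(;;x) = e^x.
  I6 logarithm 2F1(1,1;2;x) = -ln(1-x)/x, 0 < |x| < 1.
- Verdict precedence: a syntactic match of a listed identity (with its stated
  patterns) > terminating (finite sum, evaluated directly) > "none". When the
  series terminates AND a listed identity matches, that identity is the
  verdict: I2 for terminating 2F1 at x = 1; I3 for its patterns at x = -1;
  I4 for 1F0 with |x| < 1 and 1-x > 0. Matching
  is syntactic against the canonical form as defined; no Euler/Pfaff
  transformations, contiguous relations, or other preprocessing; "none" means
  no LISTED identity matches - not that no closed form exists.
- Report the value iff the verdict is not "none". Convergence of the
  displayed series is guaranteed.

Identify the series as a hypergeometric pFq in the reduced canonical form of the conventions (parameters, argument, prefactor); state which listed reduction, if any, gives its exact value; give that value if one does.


Canonical form: C = \frac{11}{6} times 0F0 with upper {-}, lower {-}, x = -4. Verdict (x = -4): exponential (I5) applies (the 0F0 exponential series at x = -4). Sum: \frac{11}{6} \cdot e^{-4}.

Key step: x = -4 and cancel k^2 + 1 from the displayed ratio first; then C = 11/6.
Consecutive-term ratio: r(k) = -4 * 1 / [(k+1)] - rational in k, leading ratio -4; with t_0 = \frac{11}{6}, classification follows.


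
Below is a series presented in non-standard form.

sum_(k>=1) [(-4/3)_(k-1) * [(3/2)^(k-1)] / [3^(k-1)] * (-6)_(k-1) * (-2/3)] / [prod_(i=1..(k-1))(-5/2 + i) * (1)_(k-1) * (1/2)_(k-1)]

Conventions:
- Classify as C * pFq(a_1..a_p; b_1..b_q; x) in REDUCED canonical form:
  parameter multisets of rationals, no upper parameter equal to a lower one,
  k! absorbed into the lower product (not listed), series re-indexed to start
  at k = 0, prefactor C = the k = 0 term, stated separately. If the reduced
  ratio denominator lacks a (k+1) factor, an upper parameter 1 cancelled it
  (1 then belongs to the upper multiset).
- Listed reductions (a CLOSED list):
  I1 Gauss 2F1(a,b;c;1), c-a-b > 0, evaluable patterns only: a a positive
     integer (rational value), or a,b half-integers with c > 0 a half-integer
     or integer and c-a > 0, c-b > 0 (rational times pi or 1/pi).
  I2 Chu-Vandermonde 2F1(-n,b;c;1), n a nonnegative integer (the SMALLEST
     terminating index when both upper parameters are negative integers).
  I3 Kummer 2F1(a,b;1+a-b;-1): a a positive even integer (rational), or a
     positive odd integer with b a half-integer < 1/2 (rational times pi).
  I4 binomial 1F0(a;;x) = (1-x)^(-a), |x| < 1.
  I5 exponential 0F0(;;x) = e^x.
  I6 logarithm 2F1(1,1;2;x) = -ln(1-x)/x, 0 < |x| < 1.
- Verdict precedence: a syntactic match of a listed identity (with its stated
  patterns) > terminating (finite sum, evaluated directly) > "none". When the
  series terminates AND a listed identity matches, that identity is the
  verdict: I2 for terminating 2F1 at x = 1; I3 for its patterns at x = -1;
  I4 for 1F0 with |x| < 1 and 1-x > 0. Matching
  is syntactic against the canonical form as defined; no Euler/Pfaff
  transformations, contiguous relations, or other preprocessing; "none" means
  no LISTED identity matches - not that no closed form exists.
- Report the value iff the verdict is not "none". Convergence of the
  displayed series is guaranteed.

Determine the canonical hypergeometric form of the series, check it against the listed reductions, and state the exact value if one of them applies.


Key observation: x = (1/2) and (1)_k (C = -2/3, x = 1/2) is k! itself.
Ratio: r(k) = (1/2) * (k-6) (k-4/3) / [(k-3/2) (k+1/2) (k+1)] - rational in k, leading ratio (1/2); with t_0 = -2/3, classification follows.

With C = -2/3: the canonical form is 2F2(-6, -4/3; -3/2, 1/2; 1/2). Verdict: terminating at k = 6: the factor (-6)_k kills every later term; summing the 7 survivors is exact. Hence: 200018194/130203045.


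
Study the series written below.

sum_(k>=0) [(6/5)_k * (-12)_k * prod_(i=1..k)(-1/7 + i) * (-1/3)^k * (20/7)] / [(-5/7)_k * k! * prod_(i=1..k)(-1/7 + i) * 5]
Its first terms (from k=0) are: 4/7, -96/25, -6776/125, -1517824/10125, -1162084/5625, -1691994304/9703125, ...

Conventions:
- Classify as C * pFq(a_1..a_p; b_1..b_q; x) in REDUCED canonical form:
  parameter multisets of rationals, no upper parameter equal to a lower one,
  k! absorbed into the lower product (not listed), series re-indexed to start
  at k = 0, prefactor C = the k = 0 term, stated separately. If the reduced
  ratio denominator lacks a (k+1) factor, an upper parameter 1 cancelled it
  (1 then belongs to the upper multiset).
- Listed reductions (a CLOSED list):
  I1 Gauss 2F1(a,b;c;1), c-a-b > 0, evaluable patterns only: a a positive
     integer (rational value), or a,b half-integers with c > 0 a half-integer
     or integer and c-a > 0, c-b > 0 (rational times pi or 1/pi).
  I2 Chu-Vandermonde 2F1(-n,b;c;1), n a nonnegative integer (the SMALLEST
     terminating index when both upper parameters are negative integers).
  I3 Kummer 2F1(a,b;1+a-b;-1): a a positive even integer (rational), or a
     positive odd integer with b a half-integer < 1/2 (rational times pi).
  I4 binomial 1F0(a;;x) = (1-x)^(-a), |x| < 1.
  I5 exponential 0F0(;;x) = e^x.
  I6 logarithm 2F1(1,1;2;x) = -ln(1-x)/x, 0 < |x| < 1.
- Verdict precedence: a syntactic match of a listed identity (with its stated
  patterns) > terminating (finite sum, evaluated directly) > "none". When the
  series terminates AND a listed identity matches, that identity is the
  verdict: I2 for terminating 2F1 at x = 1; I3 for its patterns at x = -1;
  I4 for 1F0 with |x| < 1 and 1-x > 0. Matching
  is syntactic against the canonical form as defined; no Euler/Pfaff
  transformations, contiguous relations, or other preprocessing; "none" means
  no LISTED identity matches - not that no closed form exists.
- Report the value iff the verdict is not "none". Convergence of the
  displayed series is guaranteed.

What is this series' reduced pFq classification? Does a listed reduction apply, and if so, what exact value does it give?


This is 4/7 * 2F1(-12, 6/5; -5/7; -1/3) in reduced canonical form. Verdict: terminating at k = 12: the factor (-12)_k kills every later term; summing the 13 survivors is exact. Value: -105340037476585827330269096/142889690573822021484375.

Key step: with t_0 = 4/7, the parameter 6/7 appears in both the upper and lower lists and cancels.
Term ratio: r(k) = (-1/3) * (k-12) (k+6/5) / [(k-5/7) (k+1)] - rational in k, leading ratio (-1/3); with t_0 = 4/7, classification follows.


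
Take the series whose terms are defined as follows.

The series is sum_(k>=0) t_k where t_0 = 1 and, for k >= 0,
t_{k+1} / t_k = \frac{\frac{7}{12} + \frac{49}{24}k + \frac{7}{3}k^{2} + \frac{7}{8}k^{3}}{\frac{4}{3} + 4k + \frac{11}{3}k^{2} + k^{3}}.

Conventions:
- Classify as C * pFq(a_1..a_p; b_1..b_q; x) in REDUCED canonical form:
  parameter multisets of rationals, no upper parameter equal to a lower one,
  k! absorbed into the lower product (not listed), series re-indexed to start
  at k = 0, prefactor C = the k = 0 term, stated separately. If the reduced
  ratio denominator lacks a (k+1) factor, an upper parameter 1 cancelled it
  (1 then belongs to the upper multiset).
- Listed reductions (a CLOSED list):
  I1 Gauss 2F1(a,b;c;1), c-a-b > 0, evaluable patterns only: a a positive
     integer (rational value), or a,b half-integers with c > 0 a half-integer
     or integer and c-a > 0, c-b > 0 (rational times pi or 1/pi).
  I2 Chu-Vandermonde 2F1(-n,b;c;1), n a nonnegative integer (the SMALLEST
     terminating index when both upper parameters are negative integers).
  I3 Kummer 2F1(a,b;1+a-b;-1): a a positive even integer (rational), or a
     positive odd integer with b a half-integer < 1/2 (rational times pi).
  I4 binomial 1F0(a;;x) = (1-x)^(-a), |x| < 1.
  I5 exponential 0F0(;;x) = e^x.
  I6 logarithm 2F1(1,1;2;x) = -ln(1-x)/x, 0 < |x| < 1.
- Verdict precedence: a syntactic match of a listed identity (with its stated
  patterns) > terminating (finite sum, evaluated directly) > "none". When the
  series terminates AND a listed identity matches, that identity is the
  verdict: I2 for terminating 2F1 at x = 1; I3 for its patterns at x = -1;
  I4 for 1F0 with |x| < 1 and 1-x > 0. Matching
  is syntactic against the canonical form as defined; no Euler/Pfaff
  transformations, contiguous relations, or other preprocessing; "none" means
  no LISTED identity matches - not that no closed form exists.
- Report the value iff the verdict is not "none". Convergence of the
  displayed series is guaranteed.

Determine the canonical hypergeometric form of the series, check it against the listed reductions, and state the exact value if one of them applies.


Classification (C = 1): 2F1 with upper {1, 1}, lower {2}, argument x = \frac{7}{8}. Verdict: the logarithmic series (I6) fires (the logarithm: parameters (1,1;2), x = \frac{7}{8}). Sum: \left(-\frac{8}{7}\right) \cdot \ln\left(\frac{1}{8}\right).

Key step: with t_0 = 1, cancel k + 2/3 from the displayed ratio first; then prefactor 1.
Consecutive-term ratio: r(k) = \frac{7}{8} * (k+1) (k+1) / [(k+2) (k+1)] - rational in k. x = \frac{7}{8}; t_0 = 1; negate the roots.
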